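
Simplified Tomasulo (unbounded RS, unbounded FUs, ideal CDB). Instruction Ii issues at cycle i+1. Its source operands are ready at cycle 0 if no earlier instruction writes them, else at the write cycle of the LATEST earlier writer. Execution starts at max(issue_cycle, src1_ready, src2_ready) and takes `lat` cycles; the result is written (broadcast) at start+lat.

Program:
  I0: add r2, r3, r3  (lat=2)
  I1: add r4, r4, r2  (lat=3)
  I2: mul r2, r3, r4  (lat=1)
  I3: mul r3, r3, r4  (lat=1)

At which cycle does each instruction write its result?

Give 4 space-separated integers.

Answer: 3 6 7 7

Derivation:
I0 add r2: issue@1 deps=(None,None) exec_start@1 write@3
I1 add r4: issue@2 deps=(None,0) exec_start@3 write@6
I2 mul r2: issue@3 deps=(None,1) exec_start@6 write@7
I3 mul r3: issue@4 deps=(None,1) exec_start@6 write@7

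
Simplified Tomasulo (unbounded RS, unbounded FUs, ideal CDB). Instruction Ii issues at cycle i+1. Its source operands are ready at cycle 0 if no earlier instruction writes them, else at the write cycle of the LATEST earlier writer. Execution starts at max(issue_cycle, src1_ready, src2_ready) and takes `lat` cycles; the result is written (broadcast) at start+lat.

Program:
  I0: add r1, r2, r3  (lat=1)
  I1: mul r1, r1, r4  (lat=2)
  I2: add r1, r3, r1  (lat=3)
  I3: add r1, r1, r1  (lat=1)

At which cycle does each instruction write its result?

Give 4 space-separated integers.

I0 add r1: issue@1 deps=(None,None) exec_start@1 write@2
I1 mul r1: issue@2 deps=(0,None) exec_start@2 write@4
I2 add r1: issue@3 deps=(None,1) exec_start@4 write@7
I3 add r1: issue@4 deps=(2,2) exec_start@7 write@8

Answer: 2 4 7 8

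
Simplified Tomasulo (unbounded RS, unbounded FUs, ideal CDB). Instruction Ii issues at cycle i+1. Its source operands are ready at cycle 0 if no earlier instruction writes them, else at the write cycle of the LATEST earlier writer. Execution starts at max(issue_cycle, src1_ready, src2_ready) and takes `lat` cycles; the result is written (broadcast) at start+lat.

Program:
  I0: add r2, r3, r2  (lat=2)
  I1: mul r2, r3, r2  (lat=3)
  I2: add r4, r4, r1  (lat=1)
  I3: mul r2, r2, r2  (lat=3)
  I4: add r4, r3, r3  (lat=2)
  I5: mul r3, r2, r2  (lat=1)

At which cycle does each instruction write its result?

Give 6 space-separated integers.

Answer: 3 6 4 9 7 10

Derivation:
I0 add r2: issue@1 deps=(None,None) exec_start@1 write@3
I1 mul r2: issue@2 deps=(None,0) exec_start@3 write@6
I2 add r4: issue@3 deps=(None,None) exec_start@3 write@4
I3 mul r2: issue@4 deps=(1,1) exec_start@6 write@9
I4 add r4: issue@5 deps=(None,None) exec_start@5 write@7
I5 mul r3: issue@6 deps=(3,3) exec_start@9 write@10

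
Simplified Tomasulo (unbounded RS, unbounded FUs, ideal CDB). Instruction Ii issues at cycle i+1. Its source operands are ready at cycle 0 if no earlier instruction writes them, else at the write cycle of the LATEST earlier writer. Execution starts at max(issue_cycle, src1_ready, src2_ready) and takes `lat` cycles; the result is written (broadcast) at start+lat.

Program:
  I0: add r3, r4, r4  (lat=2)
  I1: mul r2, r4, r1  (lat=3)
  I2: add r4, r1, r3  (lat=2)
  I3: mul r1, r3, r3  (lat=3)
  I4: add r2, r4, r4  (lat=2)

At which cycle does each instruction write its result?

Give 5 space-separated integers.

Answer: 3 5 5 7 7

Derivation:
I0 add r3: issue@1 deps=(None,None) exec_start@1 write@3
I1 mul r2: issue@2 deps=(None,None) exec_start@2 write@5
I2 add r4: issue@3 deps=(None,0) exec_start@3 write@5
I3 mul r1: issue@4 deps=(0,0) exec_start@4 write@7
I4 add r2: issue@5 deps=(2,2) exec_start@5 write@7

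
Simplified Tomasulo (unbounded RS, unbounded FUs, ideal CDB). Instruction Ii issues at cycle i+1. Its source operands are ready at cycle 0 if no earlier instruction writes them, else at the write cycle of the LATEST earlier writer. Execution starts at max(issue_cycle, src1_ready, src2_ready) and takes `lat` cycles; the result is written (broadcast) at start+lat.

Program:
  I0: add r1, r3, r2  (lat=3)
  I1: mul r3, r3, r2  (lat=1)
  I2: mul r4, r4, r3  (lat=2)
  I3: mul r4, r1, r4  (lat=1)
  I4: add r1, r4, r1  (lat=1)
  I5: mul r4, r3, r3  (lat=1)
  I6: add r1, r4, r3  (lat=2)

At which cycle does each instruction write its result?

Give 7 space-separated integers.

I0 add r1: issue@1 deps=(None,None) exec_start@1 write@4
I1 mul r3: issue@2 deps=(None,None) exec_start@2 write@3
I2 mul r4: issue@3 deps=(None,1) exec_start@3 write@5
I3 mul r4: issue@4 deps=(0,2) exec_start@5 write@6
I4 add r1: issue@5 deps=(3,0) exec_start@6 write@7
I5 mul r4: issue@6 deps=(1,1) exec_start@6 write@7
I6 add r1: issue@7 deps=(5,1) exec_start@7 write@9

Answer: 4 3 5 6 7 7 9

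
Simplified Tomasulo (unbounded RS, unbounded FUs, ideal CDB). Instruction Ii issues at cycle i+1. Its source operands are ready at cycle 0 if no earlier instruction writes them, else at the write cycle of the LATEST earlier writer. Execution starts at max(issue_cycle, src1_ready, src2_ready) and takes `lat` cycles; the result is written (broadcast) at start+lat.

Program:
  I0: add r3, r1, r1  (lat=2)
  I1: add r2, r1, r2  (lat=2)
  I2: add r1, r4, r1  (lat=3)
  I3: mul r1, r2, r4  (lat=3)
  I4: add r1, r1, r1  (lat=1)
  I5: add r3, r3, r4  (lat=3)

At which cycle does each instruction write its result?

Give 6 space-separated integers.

Answer: 3 4 6 7 8 9

Derivation:
I0 add r3: issue@1 deps=(None,None) exec_start@1 write@3
I1 add r2: issue@2 deps=(None,None) exec_start@2 write@4
I2 add r1: issue@3 deps=(None,None) exec_start@3 write@6
I3 mul r1: issue@4 deps=(1,None) exec_start@4 write@7
I4 add r1: issue@5 deps=(3,3) exec_start@7 write@8
I5 add r3: issue@6 deps=(0,None) exec_start@6 write@9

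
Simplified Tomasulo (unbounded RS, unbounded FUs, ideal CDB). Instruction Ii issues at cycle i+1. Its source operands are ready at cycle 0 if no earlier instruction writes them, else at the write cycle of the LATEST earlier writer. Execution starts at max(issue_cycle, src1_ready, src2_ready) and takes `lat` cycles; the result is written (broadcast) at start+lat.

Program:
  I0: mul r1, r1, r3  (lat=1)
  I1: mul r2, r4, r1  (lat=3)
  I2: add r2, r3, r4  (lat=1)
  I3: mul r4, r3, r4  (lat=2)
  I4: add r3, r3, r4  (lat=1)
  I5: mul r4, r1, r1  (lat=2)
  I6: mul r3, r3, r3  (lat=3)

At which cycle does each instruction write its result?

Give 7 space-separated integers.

I0 mul r1: issue@1 deps=(None,None) exec_start@1 write@2
I1 mul r2: issue@2 deps=(None,0) exec_start@2 write@5
I2 add r2: issue@3 deps=(None,None) exec_start@3 write@4
I3 mul r4: issue@4 deps=(None,None) exec_start@4 write@6
I4 add r3: issue@5 deps=(None,3) exec_start@6 write@7
I5 mul r4: issue@6 deps=(0,0) exec_start@6 write@8
I6 mul r3: issue@7 deps=(4,4) exec_start@7 write@10

Answer: 2 5 4 6 7 8 10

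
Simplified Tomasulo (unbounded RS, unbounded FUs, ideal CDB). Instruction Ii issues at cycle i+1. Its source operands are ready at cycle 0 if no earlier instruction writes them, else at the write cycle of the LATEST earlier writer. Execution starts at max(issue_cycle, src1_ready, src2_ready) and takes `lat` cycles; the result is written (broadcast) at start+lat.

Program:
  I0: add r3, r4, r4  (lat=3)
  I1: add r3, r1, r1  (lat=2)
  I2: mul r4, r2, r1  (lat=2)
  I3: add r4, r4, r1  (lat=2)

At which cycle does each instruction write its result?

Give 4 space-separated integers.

I0 add r3: issue@1 deps=(None,None) exec_start@1 write@4
I1 add r3: issue@2 deps=(None,None) exec_start@2 write@4
I2 mul r4: issue@3 deps=(None,None) exec_start@3 write@5
I3 add r4: issue@4 deps=(2,None) exec_start@5 write@7

Answer: 4 4 5 7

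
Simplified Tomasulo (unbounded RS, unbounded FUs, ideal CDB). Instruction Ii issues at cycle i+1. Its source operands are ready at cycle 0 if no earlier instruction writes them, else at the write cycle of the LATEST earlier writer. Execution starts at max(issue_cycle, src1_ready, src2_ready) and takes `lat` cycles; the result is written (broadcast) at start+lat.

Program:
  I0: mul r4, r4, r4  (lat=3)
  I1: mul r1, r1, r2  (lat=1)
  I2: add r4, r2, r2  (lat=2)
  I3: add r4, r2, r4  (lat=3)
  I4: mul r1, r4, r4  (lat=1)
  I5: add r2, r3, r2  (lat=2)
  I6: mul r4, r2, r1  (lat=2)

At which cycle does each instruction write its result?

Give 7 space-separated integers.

Answer: 4 3 5 8 9 8 11

Derivation:
I0 mul r4: issue@1 deps=(None,None) exec_start@1 write@4
I1 mul r1: issue@2 deps=(None,None) exec_start@2 write@3
I2 add r4: issue@3 deps=(None,None) exec_start@3 write@5
I3 add r4: issue@4 deps=(None,2) exec_start@5 write@8
I4 mul r1: issue@5 deps=(3,3) exec_start@8 write@9
I5 add r2: issue@6 deps=(None,None) exec_start@6 write@8
I6 mul r4: issue@7 deps=(5,4) exec_start@9 write@11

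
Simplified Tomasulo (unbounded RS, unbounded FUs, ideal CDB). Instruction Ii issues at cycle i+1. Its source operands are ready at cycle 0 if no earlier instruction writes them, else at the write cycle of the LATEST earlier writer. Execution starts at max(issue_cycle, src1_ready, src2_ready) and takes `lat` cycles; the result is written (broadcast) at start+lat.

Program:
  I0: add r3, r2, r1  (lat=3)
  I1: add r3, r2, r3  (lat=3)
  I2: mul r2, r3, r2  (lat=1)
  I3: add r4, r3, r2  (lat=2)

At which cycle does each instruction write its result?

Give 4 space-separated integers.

Answer: 4 7 8 10

Derivation:
I0 add r3: issue@1 deps=(None,None) exec_start@1 write@4
I1 add r3: issue@2 deps=(None,0) exec_start@4 write@7
I2 mul r2: issue@3 deps=(1,None) exec_start@7 write@8
I3 add r4: issue@4 deps=(1,2) exec_start@8 write@10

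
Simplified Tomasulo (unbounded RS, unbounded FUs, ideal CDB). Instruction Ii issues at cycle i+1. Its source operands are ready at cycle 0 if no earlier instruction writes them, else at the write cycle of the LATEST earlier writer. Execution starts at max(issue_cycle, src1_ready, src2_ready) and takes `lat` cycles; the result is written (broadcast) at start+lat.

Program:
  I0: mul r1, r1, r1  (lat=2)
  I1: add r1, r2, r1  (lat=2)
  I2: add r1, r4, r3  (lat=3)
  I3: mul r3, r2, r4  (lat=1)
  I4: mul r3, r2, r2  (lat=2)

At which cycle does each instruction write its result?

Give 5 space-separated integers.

Answer: 3 5 6 5 7

Derivation:
I0 mul r1: issue@1 deps=(None,None) exec_start@1 write@3
I1 add r1: issue@2 deps=(None,0) exec_start@3 write@5
I2 add r1: issue@3 deps=(None,None) exec_start@3 write@6
I3 mul r3: issue@4 deps=(None,None) exec_start@4 write@5
I4 mul r3: issue@5 deps=(None,None) exec_start@5 write@7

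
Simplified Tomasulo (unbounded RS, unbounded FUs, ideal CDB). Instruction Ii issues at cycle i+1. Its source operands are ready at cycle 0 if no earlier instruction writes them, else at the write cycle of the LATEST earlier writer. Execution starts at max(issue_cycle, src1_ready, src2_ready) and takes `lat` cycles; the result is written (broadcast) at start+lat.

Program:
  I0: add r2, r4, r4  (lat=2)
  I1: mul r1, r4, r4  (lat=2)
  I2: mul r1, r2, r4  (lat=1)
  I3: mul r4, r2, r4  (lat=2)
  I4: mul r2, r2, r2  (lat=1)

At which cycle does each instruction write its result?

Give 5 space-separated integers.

I0 add r2: issue@1 deps=(None,None) exec_start@1 write@3
I1 mul r1: issue@2 deps=(None,None) exec_start@2 write@4
I2 mul r1: issue@3 deps=(0,None) exec_start@3 write@4
I3 mul r4: issue@4 deps=(0,None) exec_start@4 write@6
I4 mul r2: issue@5 deps=(0,0) exec_start@5 write@6

Answer: 3 4 4 6 6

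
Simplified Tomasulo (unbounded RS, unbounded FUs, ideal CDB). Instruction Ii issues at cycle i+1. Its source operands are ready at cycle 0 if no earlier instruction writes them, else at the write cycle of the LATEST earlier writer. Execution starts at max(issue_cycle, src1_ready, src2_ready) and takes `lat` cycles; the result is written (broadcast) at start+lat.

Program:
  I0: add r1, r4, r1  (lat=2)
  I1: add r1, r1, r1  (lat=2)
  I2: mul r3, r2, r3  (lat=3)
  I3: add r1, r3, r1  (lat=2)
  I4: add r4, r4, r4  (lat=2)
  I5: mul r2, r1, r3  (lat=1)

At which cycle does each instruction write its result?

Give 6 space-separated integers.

Answer: 3 5 6 8 7 9

Derivation:
I0 add r1: issue@1 deps=(None,None) exec_start@1 write@3
I1 add r1: issue@2 deps=(0,0) exec_start@3 write@5
I2 mul r3: issue@3 deps=(None,None) exec_start@3 write@6
I3 add r1: issue@4 deps=(2,1) exec_start@6 write@8
I4 add r4: issue@5 deps=(None,None) exec_start@5 write@7
I5 mul r2: issue@6 deps=(3,2) exec_start@8 write@9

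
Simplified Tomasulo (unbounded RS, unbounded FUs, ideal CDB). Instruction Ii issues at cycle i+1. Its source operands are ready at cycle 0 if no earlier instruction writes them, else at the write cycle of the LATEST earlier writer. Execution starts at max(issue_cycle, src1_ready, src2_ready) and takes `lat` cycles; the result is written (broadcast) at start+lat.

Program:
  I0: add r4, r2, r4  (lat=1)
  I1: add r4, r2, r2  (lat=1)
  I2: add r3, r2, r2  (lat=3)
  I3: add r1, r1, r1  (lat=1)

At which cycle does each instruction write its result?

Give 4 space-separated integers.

I0 add r4: issue@1 deps=(None,None) exec_start@1 write@2
I1 add r4: issue@2 deps=(None,None) exec_start@2 write@3
I2 add r3: issue@3 deps=(None,None) exec_start@3 write@6
I3 add r1: issue@4 deps=(None,None) exec_start@4 write@5

Answer: 2 3 6 5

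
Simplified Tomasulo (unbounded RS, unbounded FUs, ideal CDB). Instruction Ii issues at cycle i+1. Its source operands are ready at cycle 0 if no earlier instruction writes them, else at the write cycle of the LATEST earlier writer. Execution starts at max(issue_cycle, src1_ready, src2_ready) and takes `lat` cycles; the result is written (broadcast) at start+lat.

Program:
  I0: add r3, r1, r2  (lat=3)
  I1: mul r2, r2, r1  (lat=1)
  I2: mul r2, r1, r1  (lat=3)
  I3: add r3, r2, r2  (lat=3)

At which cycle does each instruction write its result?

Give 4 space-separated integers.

Answer: 4 3 6 9

Derivation:
I0 add r3: issue@1 deps=(None,None) exec_start@1 write@4
I1 mul r2: issue@2 deps=(None,None) exec_start@2 write@3
I2 mul r2: issue@3 deps=(None,None) exec_start@3 write@6
I3 add r3: issue@4 deps=(2,2) exec_start@6 write@9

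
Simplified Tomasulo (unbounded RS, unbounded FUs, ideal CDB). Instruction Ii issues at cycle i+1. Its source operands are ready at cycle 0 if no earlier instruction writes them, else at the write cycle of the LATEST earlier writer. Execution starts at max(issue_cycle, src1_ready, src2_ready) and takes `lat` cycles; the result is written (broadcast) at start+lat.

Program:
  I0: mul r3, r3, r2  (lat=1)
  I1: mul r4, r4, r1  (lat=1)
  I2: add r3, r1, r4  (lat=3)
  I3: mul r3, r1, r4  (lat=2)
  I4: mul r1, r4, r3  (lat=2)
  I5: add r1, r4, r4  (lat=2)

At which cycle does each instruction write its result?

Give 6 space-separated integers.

I0 mul r3: issue@1 deps=(None,None) exec_start@1 write@2
I1 mul r4: issue@2 deps=(None,None) exec_start@2 write@3
I2 add r3: issue@3 deps=(None,1) exec_start@3 write@6
I3 mul r3: issue@4 deps=(None,1) exec_start@4 write@6
I4 mul r1: issue@5 deps=(1,3) exec_start@6 write@8
I5 add r1: issue@6 deps=(1,1) exec_start@6 write@8

Answer: 2 3 6 6 8 8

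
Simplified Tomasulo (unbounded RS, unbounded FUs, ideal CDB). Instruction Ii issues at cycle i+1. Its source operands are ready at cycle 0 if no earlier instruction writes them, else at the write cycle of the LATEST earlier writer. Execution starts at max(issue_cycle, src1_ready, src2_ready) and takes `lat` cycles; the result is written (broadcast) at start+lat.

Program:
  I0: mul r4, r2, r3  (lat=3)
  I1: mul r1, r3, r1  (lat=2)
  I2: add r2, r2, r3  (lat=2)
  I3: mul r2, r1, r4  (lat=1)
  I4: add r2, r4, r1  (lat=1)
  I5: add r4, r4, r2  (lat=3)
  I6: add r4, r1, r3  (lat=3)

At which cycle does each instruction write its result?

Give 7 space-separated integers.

Answer: 4 4 5 5 6 9 10

Derivation:
I0 mul r4: issue@1 deps=(None,None) exec_start@1 write@4
I1 mul r1: issue@2 deps=(None,None) exec_start@2 write@4
I2 add r2: issue@3 deps=(None,None) exec_start@3 write@5
I3 mul r2: issue@4 deps=(1,0) exec_start@4 write@5
I4 add r2: issue@5 deps=(0,1) exec_start@5 write@6
I5 add r4: issue@6 deps=(0,4) exec_start@6 write@9
I6 add r4: issue@7 deps=(1,None) exec_start@7 write@10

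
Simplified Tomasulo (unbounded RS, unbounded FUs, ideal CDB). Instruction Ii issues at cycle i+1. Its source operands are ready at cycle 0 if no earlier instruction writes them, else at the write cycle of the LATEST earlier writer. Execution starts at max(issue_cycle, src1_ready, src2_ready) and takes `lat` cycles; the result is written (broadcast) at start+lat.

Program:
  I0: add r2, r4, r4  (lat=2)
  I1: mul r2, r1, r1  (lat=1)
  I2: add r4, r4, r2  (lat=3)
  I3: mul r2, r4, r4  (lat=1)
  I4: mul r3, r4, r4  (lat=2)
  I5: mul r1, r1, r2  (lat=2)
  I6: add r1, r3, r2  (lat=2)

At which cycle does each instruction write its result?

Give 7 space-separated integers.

Answer: 3 3 6 7 8 9 10

Derivation:
I0 add r2: issue@1 deps=(None,None) exec_start@1 write@3
I1 mul r2: issue@2 deps=(None,None) exec_start@2 write@3
I2 add r4: issue@3 deps=(None,1) exec_start@3 write@6
I3 mul r2: issue@4 deps=(2,2) exec_start@6 write@7
I4 mul r3: issue@5 deps=(2,2) exec_start@6 write@8
I5 mul r1: issue@6 deps=(None,3) exec_start@7 write@9
I6 add r1: issue@7 deps=(4,3) exec_start@8 write@10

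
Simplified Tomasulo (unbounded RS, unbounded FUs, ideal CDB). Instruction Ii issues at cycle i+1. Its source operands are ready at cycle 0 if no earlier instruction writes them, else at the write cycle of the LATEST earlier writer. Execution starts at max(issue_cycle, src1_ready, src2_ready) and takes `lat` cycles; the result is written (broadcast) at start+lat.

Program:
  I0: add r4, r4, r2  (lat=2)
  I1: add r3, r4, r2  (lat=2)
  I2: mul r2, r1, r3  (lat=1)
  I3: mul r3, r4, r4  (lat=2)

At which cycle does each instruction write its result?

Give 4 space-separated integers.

I0 add r4: issue@1 deps=(None,None) exec_start@1 write@3
I1 add r3: issue@2 deps=(0,None) exec_start@3 write@5
I2 mul r2: issue@3 deps=(None,1) exec_start@5 write@6
I3 mul r3: issue@4 deps=(0,0) exec_start@4 write@6

Answer: 3 5 6 6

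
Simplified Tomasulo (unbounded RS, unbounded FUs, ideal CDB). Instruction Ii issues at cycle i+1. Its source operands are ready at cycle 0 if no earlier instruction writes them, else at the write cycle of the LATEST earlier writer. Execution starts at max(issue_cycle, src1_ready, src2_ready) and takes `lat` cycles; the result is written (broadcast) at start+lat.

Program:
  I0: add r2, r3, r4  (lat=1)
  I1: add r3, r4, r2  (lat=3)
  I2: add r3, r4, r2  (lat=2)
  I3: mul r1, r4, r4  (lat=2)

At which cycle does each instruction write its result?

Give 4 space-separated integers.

I0 add r2: issue@1 deps=(None,None) exec_start@1 write@2
I1 add r3: issue@2 deps=(None,0) exec_start@2 write@5
I2 add r3: issue@3 deps=(None,0) exec_start@3 write@5
I3 mul r1: issue@4 deps=(None,None) exec_start@4 write@6

Answer: 2 5 5 6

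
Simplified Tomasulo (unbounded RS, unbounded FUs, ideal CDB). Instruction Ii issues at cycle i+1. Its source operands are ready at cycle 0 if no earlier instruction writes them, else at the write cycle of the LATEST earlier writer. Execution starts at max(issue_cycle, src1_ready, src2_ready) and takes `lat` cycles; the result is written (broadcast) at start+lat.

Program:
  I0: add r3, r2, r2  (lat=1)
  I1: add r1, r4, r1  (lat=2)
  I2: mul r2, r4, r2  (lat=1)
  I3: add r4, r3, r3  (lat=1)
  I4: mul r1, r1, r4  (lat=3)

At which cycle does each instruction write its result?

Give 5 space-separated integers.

I0 add r3: issue@1 deps=(None,None) exec_start@1 write@2
I1 add r1: issue@2 deps=(None,None) exec_start@2 write@4
I2 mul r2: issue@3 deps=(None,None) exec_start@3 write@4
I3 add r4: issue@4 deps=(0,0) exec_start@4 write@5
I4 mul r1: issue@5 deps=(1,3) exec_start@5 write@8

Answer: 2 4 4 5 8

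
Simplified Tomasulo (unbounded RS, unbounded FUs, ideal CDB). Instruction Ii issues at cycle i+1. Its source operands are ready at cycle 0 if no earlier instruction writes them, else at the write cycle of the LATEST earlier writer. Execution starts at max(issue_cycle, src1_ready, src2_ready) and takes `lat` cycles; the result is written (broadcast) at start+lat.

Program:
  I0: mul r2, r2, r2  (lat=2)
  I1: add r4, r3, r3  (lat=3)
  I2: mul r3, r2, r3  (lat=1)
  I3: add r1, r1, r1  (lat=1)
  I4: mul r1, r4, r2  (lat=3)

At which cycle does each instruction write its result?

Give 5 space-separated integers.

I0 mul r2: issue@1 deps=(None,None) exec_start@1 write@3
I1 add r4: issue@2 deps=(None,None) exec_start@2 write@5
I2 mul r3: issue@3 deps=(0,None) exec_start@3 write@4
I3 add r1: issue@4 deps=(None,None) exec_start@4 write@5
I4 mul r1: issue@5 deps=(1,0) exec_start@5 write@8

Answer: 3 5 4 5 8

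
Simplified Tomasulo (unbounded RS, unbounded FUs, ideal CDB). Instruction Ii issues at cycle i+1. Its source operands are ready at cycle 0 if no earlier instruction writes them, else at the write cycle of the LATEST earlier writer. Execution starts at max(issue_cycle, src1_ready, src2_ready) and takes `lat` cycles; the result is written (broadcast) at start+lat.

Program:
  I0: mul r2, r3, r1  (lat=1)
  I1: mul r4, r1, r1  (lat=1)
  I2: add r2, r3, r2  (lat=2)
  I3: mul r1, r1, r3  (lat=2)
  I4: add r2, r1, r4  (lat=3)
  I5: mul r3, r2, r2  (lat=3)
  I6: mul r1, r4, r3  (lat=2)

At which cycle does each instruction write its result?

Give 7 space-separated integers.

Answer: 2 3 5 6 9 12 14

Derivation:
I0 mul r2: issue@1 deps=(None,None) exec_start@1 write@2
I1 mul r4: issue@2 deps=(None,None) exec_start@2 write@3
I2 add r2: issue@3 deps=(None,0) exec_start@3 write@5
I3 mul r1: issue@4 deps=(None,None) exec_start@4 write@6
I4 add r2: issue@5 deps=(3,1) exec_start@6 write@9
I5 mul r3: issue@6 deps=(4,4) exec_start@9 write@12
I6 mul r1: issue@7 deps=(1,5) exec_start@12 write@14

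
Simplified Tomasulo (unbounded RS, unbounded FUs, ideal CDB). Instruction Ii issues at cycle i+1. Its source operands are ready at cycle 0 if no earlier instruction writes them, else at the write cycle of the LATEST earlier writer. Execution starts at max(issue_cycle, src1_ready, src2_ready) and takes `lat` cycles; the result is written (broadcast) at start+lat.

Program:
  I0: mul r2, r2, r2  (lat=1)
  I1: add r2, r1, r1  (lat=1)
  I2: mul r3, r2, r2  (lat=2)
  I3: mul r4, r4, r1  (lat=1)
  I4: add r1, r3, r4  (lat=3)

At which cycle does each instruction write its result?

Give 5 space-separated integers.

Answer: 2 3 5 5 8

Derivation:
I0 mul r2: issue@1 deps=(None,None) exec_start@1 write@2
I1 add r2: issue@2 deps=(None,None) exec_start@2 write@3
I2 mul r3: issue@3 deps=(1,1) exec_start@3 write@5
I3 mul r4: issue@4 deps=(None,None) exec_start@4 write@5
I4 add r1: issue@5 deps=(2,3) exec_start@5 write@8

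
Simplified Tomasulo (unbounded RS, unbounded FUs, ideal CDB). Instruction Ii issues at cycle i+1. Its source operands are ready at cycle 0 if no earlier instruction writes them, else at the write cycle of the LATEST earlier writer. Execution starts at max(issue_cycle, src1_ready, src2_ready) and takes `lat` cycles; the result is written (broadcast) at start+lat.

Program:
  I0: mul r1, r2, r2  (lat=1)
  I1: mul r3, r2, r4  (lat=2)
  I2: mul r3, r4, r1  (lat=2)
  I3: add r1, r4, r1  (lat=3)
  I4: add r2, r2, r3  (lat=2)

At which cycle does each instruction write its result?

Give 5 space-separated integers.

I0 mul r1: issue@1 deps=(None,None) exec_start@1 write@2
I1 mul r3: issue@2 deps=(None,None) exec_start@2 write@4
I2 mul r3: issue@3 deps=(None,0) exec_start@3 write@5
I3 add r1: issue@4 deps=(None,0) exec_start@4 write@7
I4 add r2: issue@5 deps=(None,2) exec_start@5 write@7

Answer: 2 4 5 7 7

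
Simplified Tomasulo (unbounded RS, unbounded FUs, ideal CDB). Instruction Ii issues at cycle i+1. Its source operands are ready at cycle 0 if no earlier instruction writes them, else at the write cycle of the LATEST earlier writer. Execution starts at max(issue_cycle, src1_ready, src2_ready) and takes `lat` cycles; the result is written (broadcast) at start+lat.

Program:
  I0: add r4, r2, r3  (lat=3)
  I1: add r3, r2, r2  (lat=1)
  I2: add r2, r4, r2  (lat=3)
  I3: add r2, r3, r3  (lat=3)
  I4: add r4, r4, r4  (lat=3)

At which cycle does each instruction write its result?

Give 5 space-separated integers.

I0 add r4: issue@1 deps=(None,None) exec_start@1 write@4
I1 add r3: issue@2 deps=(None,None) exec_start@2 write@3
I2 add r2: issue@3 deps=(0,None) exec_start@4 write@7
I3 add r2: issue@4 deps=(1,1) exec_start@4 write@7
I4 add r4: issue@5 deps=(0,0) exec_start@5 write@8

Answer: 4 3 7 7 8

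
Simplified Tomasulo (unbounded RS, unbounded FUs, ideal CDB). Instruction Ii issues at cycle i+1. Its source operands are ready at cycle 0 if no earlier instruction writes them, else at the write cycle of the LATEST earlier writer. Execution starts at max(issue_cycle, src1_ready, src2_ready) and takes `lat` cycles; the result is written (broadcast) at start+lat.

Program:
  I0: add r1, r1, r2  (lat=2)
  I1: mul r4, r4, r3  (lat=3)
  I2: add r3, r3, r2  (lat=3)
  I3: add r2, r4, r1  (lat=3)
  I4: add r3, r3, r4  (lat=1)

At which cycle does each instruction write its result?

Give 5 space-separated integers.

Answer: 3 5 6 8 7

Derivation:
I0 add r1: issue@1 deps=(None,None) exec_start@1 write@3
I1 mul r4: issue@2 deps=(None,None) exec_start@2 write@5
I2 add r3: issue@3 deps=(None,None) exec_start@3 write@6
I3 add r2: issue@4 deps=(1,0) exec_start@5 write@8
I4 add r3: issue@5 deps=(2,1) exec_start@6 write@7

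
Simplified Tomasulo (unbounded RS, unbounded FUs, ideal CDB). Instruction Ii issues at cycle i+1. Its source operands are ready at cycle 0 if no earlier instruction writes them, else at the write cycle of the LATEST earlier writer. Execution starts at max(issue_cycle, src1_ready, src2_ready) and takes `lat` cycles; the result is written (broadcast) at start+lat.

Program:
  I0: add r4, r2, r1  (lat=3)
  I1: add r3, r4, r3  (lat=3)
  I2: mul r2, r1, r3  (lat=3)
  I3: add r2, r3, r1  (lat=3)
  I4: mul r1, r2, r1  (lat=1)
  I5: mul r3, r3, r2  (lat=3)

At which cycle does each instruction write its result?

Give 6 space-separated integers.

I0 add r4: issue@1 deps=(None,None) exec_start@1 write@4
I1 add r3: issue@2 deps=(0,None) exec_start@4 write@7
I2 mul r2: issue@3 deps=(None,1) exec_start@7 write@10
I3 add r2: issue@4 deps=(1,None) exec_start@7 write@10
I4 mul r1: issue@5 deps=(3,None) exec_start@10 write@11
I5 mul r3: issue@6 deps=(1,3) exec_start@10 write@13

Answer: 4 7 10 10 11 13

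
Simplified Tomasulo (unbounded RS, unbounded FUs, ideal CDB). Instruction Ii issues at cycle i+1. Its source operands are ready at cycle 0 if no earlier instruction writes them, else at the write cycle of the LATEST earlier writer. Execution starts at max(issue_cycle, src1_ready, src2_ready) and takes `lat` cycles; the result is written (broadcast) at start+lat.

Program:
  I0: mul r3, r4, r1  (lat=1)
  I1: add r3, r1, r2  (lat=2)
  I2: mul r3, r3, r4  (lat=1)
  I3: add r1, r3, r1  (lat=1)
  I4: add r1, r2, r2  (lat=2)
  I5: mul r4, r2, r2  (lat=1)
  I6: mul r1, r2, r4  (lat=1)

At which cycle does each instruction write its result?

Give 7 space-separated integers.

Answer: 2 4 5 6 7 7 8

Derivation:
I0 mul r3: issue@1 deps=(None,None) exec_start@1 write@2
I1 add r3: issue@2 deps=(None,None) exec_start@2 write@4
I2 mul r3: issue@3 deps=(1,None) exec_start@4 write@5
I3 add r1: issue@4 deps=(2,None) exec_start@5 write@6
I4 add r1: issue@5 deps=(None,None) exec_start@5 write@7
I5 mul r4: issue@6 deps=(None,None) exec_start@6 write@7
I6 mul r1: issue@7 deps=(None,5) exec_start@7 write@8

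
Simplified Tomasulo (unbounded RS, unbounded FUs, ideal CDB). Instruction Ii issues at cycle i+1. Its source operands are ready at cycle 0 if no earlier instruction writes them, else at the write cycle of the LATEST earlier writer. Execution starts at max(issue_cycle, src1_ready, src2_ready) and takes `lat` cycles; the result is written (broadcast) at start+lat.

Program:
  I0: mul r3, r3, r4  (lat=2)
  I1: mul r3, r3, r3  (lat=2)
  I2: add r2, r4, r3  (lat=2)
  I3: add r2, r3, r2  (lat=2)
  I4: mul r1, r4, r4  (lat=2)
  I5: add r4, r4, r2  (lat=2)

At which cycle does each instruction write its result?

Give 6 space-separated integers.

Answer: 3 5 7 9 7 11

Derivation:
I0 mul r3: issue@1 deps=(None,None) exec_start@1 write@3
I1 mul r3: issue@2 deps=(0,0) exec_start@3 write@5
I2 add r2: issue@3 deps=(None,1) exec_start@5 write@7
I3 add r2: issue@4 deps=(1,2) exec_start@7 write@9
I4 mul r1: issue@5 deps=(None,None) exec_start@5 write@7
I5 add r4: issue@6 deps=(None,3) exec_start@9 write@11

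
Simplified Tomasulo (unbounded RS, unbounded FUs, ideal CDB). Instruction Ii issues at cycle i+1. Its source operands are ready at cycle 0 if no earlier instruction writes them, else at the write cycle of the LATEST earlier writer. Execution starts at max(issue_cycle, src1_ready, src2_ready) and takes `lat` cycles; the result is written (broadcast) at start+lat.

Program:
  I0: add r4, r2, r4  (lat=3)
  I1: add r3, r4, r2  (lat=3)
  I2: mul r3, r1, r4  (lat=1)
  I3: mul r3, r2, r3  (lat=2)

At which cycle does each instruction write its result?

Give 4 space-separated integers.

I0 add r4: issue@1 deps=(None,None) exec_start@1 write@4
I1 add r3: issue@2 deps=(0,None) exec_start@4 write@7
I2 mul r3: issue@3 deps=(None,0) exec_start@4 write@5
I3 mul r3: issue@4 deps=(None,2) exec_start@5 write@7

Answer: 4 7 5 7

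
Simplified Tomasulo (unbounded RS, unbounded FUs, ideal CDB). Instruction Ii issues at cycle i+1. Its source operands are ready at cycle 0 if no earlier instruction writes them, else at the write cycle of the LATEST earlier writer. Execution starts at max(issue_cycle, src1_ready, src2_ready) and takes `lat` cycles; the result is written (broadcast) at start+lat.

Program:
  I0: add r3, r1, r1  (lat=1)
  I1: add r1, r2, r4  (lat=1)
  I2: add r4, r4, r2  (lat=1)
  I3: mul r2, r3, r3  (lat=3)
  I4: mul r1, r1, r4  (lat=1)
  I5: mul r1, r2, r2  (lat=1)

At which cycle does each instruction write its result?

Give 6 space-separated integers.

I0 add r3: issue@1 deps=(None,None) exec_start@1 write@2
I1 add r1: issue@2 deps=(None,None) exec_start@2 write@3
I2 add r4: issue@3 deps=(None,None) exec_start@3 write@4
I3 mul r2: issue@4 deps=(0,0) exec_start@4 write@7
I4 mul r1: issue@5 deps=(1,2) exec_start@5 write@6
I5 mul r1: issue@6 deps=(3,3) exec_start@7 write@8

Answer: 2 3 4 7 6 8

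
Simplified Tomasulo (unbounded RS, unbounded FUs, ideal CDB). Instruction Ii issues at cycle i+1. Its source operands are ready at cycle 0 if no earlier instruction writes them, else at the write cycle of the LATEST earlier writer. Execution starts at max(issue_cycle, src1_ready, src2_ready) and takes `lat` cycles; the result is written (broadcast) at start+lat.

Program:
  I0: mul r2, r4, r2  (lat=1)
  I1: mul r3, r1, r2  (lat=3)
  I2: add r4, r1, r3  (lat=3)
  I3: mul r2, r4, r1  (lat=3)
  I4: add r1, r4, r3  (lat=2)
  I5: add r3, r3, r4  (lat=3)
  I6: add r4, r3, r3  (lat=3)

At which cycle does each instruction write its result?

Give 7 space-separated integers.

I0 mul r2: issue@1 deps=(None,None) exec_start@1 write@2
I1 mul r3: issue@2 deps=(None,0) exec_start@2 write@5
I2 add r4: issue@3 deps=(None,1) exec_start@5 write@8
I3 mul r2: issue@4 deps=(2,None) exec_start@8 write@11
I4 add r1: issue@5 deps=(2,1) exec_start@8 write@10
I5 add r3: issue@6 deps=(1,2) exec_start@8 write@11
I6 add r4: issue@7 deps=(5,5) exec_start@11 write@14

Answer: 2 5 8 11 10 11 14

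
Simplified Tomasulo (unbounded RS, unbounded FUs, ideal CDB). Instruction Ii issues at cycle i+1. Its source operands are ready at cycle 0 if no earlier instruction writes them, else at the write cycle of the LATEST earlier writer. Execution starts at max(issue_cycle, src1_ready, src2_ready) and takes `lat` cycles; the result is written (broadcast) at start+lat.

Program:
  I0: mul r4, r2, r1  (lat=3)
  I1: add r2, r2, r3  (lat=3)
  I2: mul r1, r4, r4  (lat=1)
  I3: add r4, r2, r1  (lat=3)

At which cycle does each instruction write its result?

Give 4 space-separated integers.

I0 mul r4: issue@1 deps=(None,None) exec_start@1 write@4
I1 add r2: issue@2 deps=(None,None) exec_start@2 write@5
I2 mul r1: issue@3 deps=(0,0) exec_start@4 write@5
I3 add r4: issue@4 deps=(1,2) exec_start@5 write@8

Answer: 4 5 5 8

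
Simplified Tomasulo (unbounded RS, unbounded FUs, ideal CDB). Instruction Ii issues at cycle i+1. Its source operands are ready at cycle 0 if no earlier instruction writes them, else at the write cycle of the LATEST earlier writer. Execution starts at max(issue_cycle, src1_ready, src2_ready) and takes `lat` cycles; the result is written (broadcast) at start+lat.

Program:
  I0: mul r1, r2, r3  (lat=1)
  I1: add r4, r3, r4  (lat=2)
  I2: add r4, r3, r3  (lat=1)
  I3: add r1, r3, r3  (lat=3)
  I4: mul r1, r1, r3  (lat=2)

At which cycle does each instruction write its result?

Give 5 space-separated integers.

I0 mul r1: issue@1 deps=(None,None) exec_start@1 write@2
I1 add r4: issue@2 deps=(None,None) exec_start@2 write@4
I2 add r4: issue@3 deps=(None,None) exec_start@3 write@4
I3 add r1: issue@4 deps=(None,None) exec_start@4 write@7
I4 mul r1: issue@5 deps=(3,None) exec_start@7 write@9

Answer: 2 4 4 7 9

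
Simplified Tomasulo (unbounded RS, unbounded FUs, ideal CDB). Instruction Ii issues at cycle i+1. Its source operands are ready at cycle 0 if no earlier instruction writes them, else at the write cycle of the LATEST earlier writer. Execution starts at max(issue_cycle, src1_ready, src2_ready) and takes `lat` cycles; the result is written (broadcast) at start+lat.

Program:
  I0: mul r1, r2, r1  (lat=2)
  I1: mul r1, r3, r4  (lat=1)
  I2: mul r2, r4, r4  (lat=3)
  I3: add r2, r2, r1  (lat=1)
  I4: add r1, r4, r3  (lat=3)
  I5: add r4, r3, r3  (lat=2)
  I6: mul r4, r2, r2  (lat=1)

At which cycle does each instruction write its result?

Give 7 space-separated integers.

Answer: 3 3 6 7 8 8 8

Derivation:
I0 mul r1: issue@1 deps=(None,None) exec_start@1 write@3
I1 mul r1: issue@2 deps=(None,None) exec_start@2 write@3
I2 mul r2: issue@3 deps=(None,None) exec_start@3 write@6
I3 add r2: issue@4 deps=(2,1) exec_start@6 write@7
I4 add r1: issue@5 deps=(None,None) exec_start@5 write@8
I5 add r4: issue@6 deps=(None,None) exec_start@6 write@8
I6 mul r4: issue@7 deps=(3,3) exec_start@7 write@8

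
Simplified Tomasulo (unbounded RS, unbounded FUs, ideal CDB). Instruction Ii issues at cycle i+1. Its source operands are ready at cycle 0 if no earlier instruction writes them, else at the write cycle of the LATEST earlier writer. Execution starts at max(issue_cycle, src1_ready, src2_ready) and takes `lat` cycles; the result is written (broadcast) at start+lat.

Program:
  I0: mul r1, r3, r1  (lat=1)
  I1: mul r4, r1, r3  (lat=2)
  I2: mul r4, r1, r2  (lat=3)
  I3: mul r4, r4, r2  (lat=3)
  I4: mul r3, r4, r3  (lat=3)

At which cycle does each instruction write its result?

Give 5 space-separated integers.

Answer: 2 4 6 9 12

Derivation:
I0 mul r1: issue@1 deps=(None,None) exec_start@1 write@2
I1 mul r4: issue@2 deps=(0,None) exec_start@2 write@4
I2 mul r4: issue@3 deps=(0,None) exec_start@3 write@6
I3 mul r4: issue@4 deps=(2,None) exec_start@6 write@9
I4 mul r3: issue@5 deps=(3,None) exec_start@9 write@12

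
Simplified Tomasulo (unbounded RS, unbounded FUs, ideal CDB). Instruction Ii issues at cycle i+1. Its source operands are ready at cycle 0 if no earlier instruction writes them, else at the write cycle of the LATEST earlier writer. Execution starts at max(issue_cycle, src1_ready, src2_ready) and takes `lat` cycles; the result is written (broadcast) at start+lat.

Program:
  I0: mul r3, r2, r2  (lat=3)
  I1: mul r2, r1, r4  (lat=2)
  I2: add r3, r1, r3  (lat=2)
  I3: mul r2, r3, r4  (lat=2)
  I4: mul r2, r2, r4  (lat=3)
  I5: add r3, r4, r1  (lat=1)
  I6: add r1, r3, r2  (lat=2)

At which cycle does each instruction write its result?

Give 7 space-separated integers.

Answer: 4 4 6 8 11 7 13

Derivation:
I0 mul r3: issue@1 deps=(None,None) exec_start@1 write@4
I1 mul r2: issue@2 deps=(None,None) exec_start@2 write@4
I2 add r3: issue@3 deps=(None,0) exec_start@4 write@6
I3 mul r2: issue@4 deps=(2,None) exec_start@6 write@8
I4 mul r2: issue@5 deps=(3,None) exec_start@8 write@11
I5 add r3: issue@6 deps=(None,None) exec_start@6 write@7
I6 add r1: issue@7 deps=(5,4) exec_start@11 write@13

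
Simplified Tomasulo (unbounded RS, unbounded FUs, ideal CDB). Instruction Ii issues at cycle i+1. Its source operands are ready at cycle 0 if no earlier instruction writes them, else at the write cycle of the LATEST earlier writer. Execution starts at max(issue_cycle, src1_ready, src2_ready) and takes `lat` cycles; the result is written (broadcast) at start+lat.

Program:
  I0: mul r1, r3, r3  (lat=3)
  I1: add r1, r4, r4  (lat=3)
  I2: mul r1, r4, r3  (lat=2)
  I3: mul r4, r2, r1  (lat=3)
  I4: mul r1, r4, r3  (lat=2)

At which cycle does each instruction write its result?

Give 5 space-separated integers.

Answer: 4 5 5 8 10

Derivation:
I0 mul r1: issue@1 deps=(None,None) exec_start@1 write@4
I1 add r1: issue@2 deps=(None,None) exec_start@2 write@5
I2 mul r1: issue@3 deps=(None,None) exec_start@3 write@5
I3 mul r4: issue@4 deps=(None,2) exec_start@5 write@8
I4 mul r1: issue@5 deps=(3,None) exec_start@8 write@10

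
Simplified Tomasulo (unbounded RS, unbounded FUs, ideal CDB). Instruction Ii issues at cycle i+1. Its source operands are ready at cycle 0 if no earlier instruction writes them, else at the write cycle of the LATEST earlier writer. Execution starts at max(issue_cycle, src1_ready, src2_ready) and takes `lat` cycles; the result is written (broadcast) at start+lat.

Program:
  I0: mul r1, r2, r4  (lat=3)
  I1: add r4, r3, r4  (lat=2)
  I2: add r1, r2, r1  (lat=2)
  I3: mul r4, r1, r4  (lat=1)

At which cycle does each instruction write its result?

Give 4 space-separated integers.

I0 mul r1: issue@1 deps=(None,None) exec_start@1 write@4
I1 add r4: issue@2 deps=(None,None) exec_start@2 write@4
I2 add r1: issue@3 deps=(None,0) exec_start@4 write@6
I3 mul r4: issue@4 deps=(2,1) exec_start@6 write@7

Answer: 4 4 6 7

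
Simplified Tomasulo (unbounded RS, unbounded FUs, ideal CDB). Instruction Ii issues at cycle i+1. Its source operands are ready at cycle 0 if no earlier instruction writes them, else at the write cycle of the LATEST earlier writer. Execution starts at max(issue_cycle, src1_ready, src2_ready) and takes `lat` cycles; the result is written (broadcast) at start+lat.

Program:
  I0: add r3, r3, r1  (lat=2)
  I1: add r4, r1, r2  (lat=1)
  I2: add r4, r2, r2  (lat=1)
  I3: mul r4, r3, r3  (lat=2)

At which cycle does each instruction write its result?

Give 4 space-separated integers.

Answer: 3 3 4 6

Derivation:
I0 add r3: issue@1 deps=(None,None) exec_start@1 write@3
I1 add r4: issue@2 deps=(None,None) exec_start@2 write@3
I2 add r4: issue@3 deps=(None,None) exec_start@3 write@4
I3 mul r4: issue@4 deps=(0,0) exec_start@4 write@6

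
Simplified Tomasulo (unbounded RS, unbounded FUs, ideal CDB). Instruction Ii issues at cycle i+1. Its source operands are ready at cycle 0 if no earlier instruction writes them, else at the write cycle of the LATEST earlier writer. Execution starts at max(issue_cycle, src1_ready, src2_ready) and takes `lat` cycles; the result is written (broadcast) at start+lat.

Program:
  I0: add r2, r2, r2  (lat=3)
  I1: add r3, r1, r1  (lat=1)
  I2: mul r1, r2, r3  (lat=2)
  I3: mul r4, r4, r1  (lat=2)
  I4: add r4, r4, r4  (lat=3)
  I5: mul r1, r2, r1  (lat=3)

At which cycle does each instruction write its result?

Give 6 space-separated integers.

Answer: 4 3 6 8 11 9

Derivation:
I0 add r2: issue@1 deps=(None,None) exec_start@1 write@4
I1 add r3: issue@2 deps=(None,None) exec_start@2 write@3
I2 mul r1: issue@3 deps=(0,1) exec_start@4 write@6
I3 mul r4: issue@4 deps=(None,2) exec_start@6 write@8
I4 add r4: issue@5 deps=(3,3) exec_start@8 write@11
I5 mul r1: issue@6 deps=(0,2) exec_start@6 write@9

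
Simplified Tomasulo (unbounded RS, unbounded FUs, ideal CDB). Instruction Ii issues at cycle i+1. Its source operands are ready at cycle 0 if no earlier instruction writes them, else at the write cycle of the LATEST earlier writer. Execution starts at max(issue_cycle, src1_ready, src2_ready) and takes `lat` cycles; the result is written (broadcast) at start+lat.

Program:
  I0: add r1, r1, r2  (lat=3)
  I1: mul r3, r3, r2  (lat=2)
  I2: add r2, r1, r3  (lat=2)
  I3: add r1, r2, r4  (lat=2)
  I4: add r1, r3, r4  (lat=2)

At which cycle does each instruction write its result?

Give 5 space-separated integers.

Answer: 4 4 6 8 7

Derivation:
I0 add r1: issue@1 deps=(None,None) exec_start@1 write@4
I1 mul r3: issue@2 deps=(None,None) exec_start@2 write@4
I2 add r2: issue@3 deps=(0,1) exec_start@4 write@6
I3 add r1: issue@4 deps=(2,None) exec_start@6 write@8
I4 add r1: issue@5 deps=(1,None) exec_start@5 write@7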